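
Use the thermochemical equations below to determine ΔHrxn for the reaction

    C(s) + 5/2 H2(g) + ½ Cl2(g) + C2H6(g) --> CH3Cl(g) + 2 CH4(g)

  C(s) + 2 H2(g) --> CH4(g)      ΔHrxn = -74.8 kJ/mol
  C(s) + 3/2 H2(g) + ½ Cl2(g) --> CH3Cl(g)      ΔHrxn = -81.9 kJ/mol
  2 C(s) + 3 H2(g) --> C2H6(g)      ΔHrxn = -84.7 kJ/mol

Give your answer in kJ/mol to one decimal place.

ΔHrxn = -146.8 kJ/mol

equation 1 × 2: (2)·(-74.8) = -149.6 kJ/mol
equation 2 as written: -81.9 kJ/mol
equation 3 reversed: +84.7 kJ/mol
Combining the equations, ΔHrxn = (-149.6) + (-81.9) + (+84.7) = -146.8 kJ/mol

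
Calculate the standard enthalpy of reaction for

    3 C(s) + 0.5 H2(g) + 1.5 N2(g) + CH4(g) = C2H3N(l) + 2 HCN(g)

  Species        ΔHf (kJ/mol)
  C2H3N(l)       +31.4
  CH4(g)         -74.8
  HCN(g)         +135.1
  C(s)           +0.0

ΔH_rxn = 376.4 kJ/mol

Products: 1·(+31.4) + 2·(+135.1) = +301.6
Reactants: 3·(+0.0) + 1/2·(+0.0) + 3/2·(+0.0) + 1·(-74.8) = -74.8
ΔH_rxn = (+301.6) − (-74.8) = 376.4 kJ/mol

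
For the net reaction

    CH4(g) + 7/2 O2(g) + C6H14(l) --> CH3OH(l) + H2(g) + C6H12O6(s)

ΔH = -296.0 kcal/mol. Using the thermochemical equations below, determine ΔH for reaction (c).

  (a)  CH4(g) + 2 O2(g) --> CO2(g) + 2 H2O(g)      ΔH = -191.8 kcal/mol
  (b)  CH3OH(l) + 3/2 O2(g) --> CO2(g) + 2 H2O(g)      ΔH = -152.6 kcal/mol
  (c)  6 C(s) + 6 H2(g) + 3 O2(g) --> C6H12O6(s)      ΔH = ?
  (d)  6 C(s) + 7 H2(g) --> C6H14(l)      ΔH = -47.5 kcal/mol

ΔH = -304.3 kcal/mol

(a) as written: -191.8 kcal/mol
(b) reversed: +152.6 kcal/mol
(c) as written: contributes x
(d) reversed: +47.5 kcal/mol
-296.0 = (-191.8) + (+152.6) + (+47.5) + x
x = (-296.0 − (+8.3)) / (1) = -304.3 kcal/mol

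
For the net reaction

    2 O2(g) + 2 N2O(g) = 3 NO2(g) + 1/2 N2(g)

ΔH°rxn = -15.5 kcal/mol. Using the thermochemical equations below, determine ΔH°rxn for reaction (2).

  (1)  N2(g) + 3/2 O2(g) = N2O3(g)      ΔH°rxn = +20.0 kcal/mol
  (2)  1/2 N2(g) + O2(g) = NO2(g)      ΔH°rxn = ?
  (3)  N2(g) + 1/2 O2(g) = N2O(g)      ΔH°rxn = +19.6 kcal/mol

(1): not needed.
(2) × 3: contributes 3·x
(3) reversed and × 2: (-2)·(+19.6) = -39.2 kcal/mol
-15.5 = (-39.2) + 3·x
x = (-15.5 − (-39.2)) / (3) = 7.9 kcal/mol

ΔH°rxn = 7.9 kcal/mol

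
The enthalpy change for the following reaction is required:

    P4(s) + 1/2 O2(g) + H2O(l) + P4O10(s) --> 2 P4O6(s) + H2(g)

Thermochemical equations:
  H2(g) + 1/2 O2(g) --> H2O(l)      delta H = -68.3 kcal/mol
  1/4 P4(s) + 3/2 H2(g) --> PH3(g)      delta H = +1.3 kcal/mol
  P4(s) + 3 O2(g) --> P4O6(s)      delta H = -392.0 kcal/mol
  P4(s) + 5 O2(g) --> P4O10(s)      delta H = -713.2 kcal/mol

equation 1 reversed (H2O(l) must end up as a reactant): +68.3 kcal/mol
equation 2: not needed (PH3(g) appears nowhere else).
equation 3 × 2 (×2 to match 2 P4O6(s) in the target): (2)·(-392.0) = -784.0 kcal/mol
equation 4 reversed (reverse to put P4O10(s) on the reactant side): +713.2 kcal/mol
By Hess's law, delta H = (-1)·(-68.3) + (2)·(-392.0) + (-1)·(-713.2) = -2.5 kcal/mol

delta H = -2.5 kcal/mol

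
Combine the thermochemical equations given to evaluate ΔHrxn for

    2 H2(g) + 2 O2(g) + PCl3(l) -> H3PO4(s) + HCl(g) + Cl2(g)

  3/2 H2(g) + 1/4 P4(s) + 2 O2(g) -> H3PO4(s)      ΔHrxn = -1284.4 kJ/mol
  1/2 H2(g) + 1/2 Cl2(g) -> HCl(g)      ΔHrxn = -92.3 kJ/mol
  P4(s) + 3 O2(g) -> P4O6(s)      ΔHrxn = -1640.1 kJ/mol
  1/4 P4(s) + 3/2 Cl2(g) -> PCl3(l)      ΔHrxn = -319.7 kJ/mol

equation 1 as written: -1284.4 kJ/mol
equation 2 as written: -92.3 kJ/mol
equation 3: not needed.
equation 4 reversed: +319.7 kJ/mol
Combining the equations, ΔHrxn = (-1284.4) + (-92.3) + (+319.7) = -1057.0 kJ/mol

ΔHrxn = -1057.0 kJ/mol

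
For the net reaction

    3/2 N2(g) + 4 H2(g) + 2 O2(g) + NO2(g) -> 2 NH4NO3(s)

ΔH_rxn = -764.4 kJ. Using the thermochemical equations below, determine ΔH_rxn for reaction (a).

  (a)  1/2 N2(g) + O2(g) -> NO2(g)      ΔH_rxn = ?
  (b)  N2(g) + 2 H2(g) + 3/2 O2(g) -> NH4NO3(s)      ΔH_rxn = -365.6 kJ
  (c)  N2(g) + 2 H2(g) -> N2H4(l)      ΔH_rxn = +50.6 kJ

ΔH_rxn = 33.2 kJ

(a) reversed: contributes −x
(b) × 2: (2)·(-365.6) = -731.2 kJ
(c): not needed.
-764.4 = (-731.2) − x
x = (-764.4 − (-731.2)) / (-1) = 33.2 kJ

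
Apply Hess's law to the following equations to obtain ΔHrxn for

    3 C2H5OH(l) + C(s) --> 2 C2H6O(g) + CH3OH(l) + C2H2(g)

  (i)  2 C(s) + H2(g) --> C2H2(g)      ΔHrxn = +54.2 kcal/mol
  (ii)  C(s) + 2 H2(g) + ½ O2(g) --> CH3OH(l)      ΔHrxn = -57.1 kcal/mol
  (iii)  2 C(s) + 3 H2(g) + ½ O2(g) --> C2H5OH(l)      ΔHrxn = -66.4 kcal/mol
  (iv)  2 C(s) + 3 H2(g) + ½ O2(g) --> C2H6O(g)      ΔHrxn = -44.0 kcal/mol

(i) as written: +54.2 kcal/mol
(ii) as written: -57.1 kcal/mol
(iii) reversed and × 3: (-3)·(-66.4) = +199.2 kcal/mol
(iv) × 2: (2)·(-44.0) = -88.0 kcal/mol
ΔHrxn = (1)·(+54.2) + (1)·(-57.1) + (-3)·(-66.4) + (2)·(-44.0) = 108.3 kcal/mol

ΔHrxn = 108.3 kcal/mol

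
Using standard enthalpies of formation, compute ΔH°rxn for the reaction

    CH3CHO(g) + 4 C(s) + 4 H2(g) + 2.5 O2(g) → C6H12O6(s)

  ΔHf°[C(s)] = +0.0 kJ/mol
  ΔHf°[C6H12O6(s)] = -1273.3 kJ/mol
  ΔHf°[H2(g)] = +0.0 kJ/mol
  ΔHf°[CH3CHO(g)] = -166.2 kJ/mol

ΔH°rxn = -1107.1 kJ/mol

ΔH°rxn = Σ nΔHf°(products) − Σ nΔHf°(reactants).
Products: 1·(-1273.3) = -1273.3
Reactants: 1·(-166.2) + 4·(+0.0) + 4·(+0.0) + 5/2·(+0.0) = -166.2
ΔH°rxn = (-1273.3) − (-166.2) = -1107.1 kJ/mol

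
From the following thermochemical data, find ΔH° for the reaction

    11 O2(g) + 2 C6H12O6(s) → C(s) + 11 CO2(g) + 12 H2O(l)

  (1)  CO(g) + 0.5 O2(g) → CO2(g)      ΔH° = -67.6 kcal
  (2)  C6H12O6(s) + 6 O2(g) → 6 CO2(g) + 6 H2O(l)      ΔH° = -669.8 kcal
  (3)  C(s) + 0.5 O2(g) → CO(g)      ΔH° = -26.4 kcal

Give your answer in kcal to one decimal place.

ΔH° = -1245.6 kcal

(1) reversed: +67.6 kcal
(2) × 2: (2)·(-669.8) = -1339.6 kcal
(3) reversed: +26.4 kcal
Since enthalpy is a state function, ΔH° = (-1)·(-67.6) + (2)·(-669.8) + (-1)·(-26.4) = -1245.6 kcal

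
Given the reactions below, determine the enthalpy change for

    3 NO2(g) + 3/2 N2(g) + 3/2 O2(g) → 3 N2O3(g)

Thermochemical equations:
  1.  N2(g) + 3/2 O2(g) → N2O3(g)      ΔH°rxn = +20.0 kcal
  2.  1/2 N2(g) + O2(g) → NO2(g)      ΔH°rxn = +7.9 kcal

eq. 1 × 3 (×3 to match 3 N2O3(g) in the target): (3)·(+20.0) = +60.0 kcal
eq. 2 reversed and × 3 (reverse to put NO2(g) on the reactant side; scale by 3 for the 3 NO2(g)): (-3)·(+7.9) = -23.7 kcal
Since enthalpy is a state function, ΔH°rxn = (3)·(+20.0) + (-3)·(+7.9) = 36.3 kcal

ΔH°rxn = 36.3 kcal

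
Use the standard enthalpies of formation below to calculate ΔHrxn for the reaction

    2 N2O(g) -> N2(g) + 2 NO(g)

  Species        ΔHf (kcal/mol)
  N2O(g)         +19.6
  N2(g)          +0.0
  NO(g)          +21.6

Products: 1·(+0.0) + 2·(+21.6) = +43.2
Reactants: 2·(+19.6) = +39.2
ΔHrxn = (+43.2) − (+39.2) = 4.0 kcal/mol

ΔHrxn = 4.0 kcal/mol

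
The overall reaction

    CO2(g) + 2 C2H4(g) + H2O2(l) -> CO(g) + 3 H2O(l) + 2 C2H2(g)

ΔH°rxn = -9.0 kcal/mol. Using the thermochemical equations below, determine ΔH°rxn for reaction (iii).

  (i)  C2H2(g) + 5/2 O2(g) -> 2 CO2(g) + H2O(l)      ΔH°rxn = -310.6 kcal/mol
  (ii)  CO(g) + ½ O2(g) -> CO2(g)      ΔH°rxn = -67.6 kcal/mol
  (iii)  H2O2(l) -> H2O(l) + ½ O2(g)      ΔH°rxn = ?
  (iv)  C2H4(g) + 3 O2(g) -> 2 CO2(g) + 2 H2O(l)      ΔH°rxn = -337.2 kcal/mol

(i) reversed and × 2 (C2H2(g) must end up as a product; ×2 to match 2 C2H2(g) in the target): (-2)·(-310.6) = +621.2 kcal/mol
(ii) reversed (CO(g) must end up as a product): +67.6 kcal/mol
(iii) as written (H2O2(l) already on the reactant side): contributes x
(iv) × 2 (scale by 2 for the 2 C2H4(g)): (2)·(-337.2) = -674.4 kcal/mol
-9.0 = (+621.2) + (+67.6) + (-674.4) + x
x = (-9.0 − (+14.4)) / (1) = -23.4 kcal/mol

ΔH°rxn = -23.4 kcal/mol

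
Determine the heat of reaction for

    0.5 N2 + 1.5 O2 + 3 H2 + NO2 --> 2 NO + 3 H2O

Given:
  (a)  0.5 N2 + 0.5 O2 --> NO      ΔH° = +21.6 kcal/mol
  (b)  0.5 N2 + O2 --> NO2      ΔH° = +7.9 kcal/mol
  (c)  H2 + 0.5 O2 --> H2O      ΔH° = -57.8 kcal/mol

ΔH° = -138.1 kcal/mol

(a) × 2 (×2 to match 2 NO in the target): (2)·(+21.6) = +43.2 kcal/mol
(b) reversed (NO2 must end up as a reactant): -7.9 kcal/mol
(c) × 3 (×3 to match 3 H2O in the target): (3)·(-57.8) = -173.4 kcal/mol
By Hess's law, ΔH° = (2)·(+21.6) + (-1)·(+7.9) + (3)·(-57.8) = -138.1 kcal/mol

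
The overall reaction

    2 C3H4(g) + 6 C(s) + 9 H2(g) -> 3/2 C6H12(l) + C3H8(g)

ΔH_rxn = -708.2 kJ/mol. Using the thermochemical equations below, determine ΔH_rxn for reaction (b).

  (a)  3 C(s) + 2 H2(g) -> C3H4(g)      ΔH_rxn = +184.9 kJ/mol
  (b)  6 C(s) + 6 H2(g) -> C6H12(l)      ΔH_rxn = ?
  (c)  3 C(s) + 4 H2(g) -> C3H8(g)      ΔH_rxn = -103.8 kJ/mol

ΔH_rxn = -156.4 kJ/mol

(a) reversed and × 2: (-2)·(+184.9) = -369.8 kJ/mol
(b) × 3/2: contributes 3/2·x
(c) as written: -103.8 kJ/mol
-708.2 = (-369.8) + (-103.8) + 3/2·x
x = (-708.2 − (-473.6)) / (3/2) = -156.4 kJ/mol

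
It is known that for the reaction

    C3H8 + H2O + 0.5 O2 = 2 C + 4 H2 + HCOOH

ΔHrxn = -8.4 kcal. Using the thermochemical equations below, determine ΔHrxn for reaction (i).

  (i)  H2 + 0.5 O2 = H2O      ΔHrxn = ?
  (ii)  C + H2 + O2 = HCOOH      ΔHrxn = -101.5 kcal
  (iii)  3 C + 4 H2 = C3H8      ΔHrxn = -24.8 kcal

(i) reversed: contributes −x
(ii) as written: -101.5 kcal
(iii) reversed: +24.8 kcal
-8.4 = (-101.5) + (+24.8) − x
x = (-8.4 − (-76.7)) / (-1) = -68.3 kcal

ΔHrxn = -68.3 kcal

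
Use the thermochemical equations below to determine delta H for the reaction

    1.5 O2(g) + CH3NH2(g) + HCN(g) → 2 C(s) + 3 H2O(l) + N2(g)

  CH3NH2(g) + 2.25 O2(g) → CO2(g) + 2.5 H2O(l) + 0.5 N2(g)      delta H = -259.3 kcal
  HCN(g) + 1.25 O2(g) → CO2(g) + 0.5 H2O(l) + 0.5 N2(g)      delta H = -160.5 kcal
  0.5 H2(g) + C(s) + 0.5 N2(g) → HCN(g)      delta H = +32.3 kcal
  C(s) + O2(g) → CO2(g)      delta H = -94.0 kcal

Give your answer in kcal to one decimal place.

delta H = -231.8 kcal

equation 1 as written (CH3NH2(g) already on the reactant side): -259.3 kcal
equation 2 as written: -160.5 kcal
equation 3: not needed (H2(g) appears nowhere else).
equation 4 reversed and × 2: (-2)·(-94.0) = +188.0 kcal
By Hess's law, delta H = (1)·(-259.3) + (1)·(-160.5) + (-2)·(-94.0) = -231.8 kcal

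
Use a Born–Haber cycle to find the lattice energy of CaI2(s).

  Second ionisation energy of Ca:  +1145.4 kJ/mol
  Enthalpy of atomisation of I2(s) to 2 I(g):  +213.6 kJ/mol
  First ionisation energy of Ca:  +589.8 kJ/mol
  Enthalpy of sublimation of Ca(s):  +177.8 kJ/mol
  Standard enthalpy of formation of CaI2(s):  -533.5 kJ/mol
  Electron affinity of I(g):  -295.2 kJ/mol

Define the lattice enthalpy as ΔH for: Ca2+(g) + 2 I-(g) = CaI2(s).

U = -2069.7 kJ/mol

ΔHf° = 1·ΔHsub + 1·(ΣIE) + 1·D(I2) + 2·EA + U
-533.5 = 1·(+177.8) + 1·(+1735.2) + 1·(+213.6) + 2·(-295.2) + U
U = -533.5 − (+1536.2) = -2069.7 kJ/mol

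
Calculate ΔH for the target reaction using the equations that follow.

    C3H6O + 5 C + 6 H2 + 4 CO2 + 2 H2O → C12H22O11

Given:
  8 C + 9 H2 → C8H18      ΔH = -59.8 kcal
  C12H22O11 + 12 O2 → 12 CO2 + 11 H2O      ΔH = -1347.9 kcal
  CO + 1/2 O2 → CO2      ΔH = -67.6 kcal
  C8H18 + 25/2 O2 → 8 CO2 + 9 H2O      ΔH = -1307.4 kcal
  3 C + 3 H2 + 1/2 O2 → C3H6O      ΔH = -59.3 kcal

equation 1 as written: -59.8 kcal
equation 2 reversed: +1347.9 kcal
equation 3: not needed.
equation 4 as written: -1307.4 kcal
equation 5 reversed: +59.3 kcal
ΔH = (1)·(-59.8) + (-1)·(-1347.9) + (1)·(-1307.4) + (-1)·(-59.3) = 40.0 kcal

ΔH = 40.0 kcal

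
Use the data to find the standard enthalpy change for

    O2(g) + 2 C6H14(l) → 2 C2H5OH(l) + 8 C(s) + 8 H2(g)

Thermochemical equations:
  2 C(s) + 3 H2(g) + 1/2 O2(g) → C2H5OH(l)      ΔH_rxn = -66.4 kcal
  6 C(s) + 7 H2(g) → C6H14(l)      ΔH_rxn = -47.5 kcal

equation 1 × 2 (scale by 2 for the 2 C2H5OH(l)): (2)·(-66.4) = -132.8 kcal
equation 2 reversed and × 2 (C6H14(l) must end up as a reactant; scale by 2 for the 2 C6H14(l)): (-2)·(-47.5) = +95.0 kcal
Summing the manipulated equations, ΔH_rxn = (-132.8) + (+95.0) = -37.8 kcal

ΔH_rxn = -37.8 kcal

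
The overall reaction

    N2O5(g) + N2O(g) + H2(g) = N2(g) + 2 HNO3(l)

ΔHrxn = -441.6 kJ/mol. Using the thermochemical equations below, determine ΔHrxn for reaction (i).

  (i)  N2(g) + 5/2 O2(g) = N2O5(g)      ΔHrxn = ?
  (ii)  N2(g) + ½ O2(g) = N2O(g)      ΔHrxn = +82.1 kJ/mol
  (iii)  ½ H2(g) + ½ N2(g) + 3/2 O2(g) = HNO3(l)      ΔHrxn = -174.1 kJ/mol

ΔHrxn = 11.3 kJ/mol

(i) reversed (reverse to put N2O5(g) on the reactant side): contributes −x
(ii) reversed (N2O(g) must end up as a reactant): -82.1 kJ/mol
(iii) × 2 (scale by 2 for the 2 HNO3(l)): (2)·(-174.1) = -348.2 kJ/mol
-441.6 = (-82.1) + (-348.2) − x
x = (-441.6 − (-430.3)) / (-1) = 11.3 kJ/mol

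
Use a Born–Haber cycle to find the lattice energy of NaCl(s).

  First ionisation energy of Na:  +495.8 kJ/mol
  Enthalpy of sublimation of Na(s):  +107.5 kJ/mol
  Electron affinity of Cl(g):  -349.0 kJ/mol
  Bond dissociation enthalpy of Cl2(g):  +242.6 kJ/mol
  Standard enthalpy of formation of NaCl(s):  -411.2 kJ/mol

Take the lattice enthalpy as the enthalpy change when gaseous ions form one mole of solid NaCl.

U = -786.8 kJ/mol

ΔHf° = 1·ΔHsub + 1·(ΣIE) + 1/2·D(Cl2) + 1·EA + U
-411.2 = 1·(+107.5) + 1·(+495.8) + 1/2·(+242.6) + 1·(-349.0) + U
U = -411.2 − (+375.6) = -786.8 kJ/mol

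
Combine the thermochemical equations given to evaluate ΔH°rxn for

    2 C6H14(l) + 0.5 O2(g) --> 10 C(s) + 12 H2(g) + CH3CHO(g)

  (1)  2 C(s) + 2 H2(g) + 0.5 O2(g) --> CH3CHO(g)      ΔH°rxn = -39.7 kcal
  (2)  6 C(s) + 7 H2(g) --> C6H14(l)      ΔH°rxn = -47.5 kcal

ΔH°rxn = 55.3 kcal

(1) as written (CH3CHO(g) already on the product side): -39.7 kcal
(2) reversed and × 2 (reverse to put C6H14(l) on the reactant side; scale by 2 for the 2 C6H14(l)): (-2)·(-47.5) = +95.0 kcal
ΔH°rxn = (1)·(-39.7) + (-2)·(-47.5) = 55.3 kcal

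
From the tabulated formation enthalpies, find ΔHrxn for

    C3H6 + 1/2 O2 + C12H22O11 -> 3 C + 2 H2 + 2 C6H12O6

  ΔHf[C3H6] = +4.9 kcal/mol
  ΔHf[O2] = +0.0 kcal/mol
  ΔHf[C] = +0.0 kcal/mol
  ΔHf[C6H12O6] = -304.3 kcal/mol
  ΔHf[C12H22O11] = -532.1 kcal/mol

ΔHrxn = -81.4 kcal/mol

Products: 3·(+0.0) + 2·(+0.0) + 2·(-304.3) = -608.6
Reactants: 1·(+4.9) + 1/2·(+0.0) + 1·(-532.1) = -527.2
ΔHrxn = (-608.6) − (-527.2) = -81.4 kcal/mol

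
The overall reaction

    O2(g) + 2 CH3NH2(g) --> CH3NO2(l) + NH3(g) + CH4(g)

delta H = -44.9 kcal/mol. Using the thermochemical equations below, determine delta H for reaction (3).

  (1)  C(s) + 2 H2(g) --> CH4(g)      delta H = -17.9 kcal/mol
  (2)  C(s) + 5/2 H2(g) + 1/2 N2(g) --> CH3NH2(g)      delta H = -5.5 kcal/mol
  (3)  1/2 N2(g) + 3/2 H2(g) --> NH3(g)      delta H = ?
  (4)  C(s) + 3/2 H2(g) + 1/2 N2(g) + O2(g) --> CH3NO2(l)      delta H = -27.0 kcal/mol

(1) as written: -17.9 kcal/mol
(2) reversed and × 2: (-2)·(-5.5) = +11.0 kcal/mol
(3) as written: contributes x
(4) as written: -27.0 kcal/mol
-44.9 = (-17.9) + (+11.0) + (-27.0) + x
x = (-44.9 − (-33.9)) / (1) = -11.0 kcal/mol

delta H = -11.0 kcal/mol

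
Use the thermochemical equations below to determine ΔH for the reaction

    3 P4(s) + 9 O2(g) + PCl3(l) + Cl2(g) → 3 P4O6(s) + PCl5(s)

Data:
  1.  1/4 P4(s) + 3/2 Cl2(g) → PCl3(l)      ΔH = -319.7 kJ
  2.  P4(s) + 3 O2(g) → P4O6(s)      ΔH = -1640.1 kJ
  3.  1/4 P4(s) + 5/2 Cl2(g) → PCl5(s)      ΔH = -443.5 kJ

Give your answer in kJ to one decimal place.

ΔH = -5044.1 kJ

eq. 1 reversed: +319.7 kJ
eq. 2 × 3: (3)·(-1640.1) = -4920.3 kJ
eq. 3 as written: -443.5 kJ
ΔH = (+319.7) + (-4920.3) + (-443.5) = -5044.1 kJ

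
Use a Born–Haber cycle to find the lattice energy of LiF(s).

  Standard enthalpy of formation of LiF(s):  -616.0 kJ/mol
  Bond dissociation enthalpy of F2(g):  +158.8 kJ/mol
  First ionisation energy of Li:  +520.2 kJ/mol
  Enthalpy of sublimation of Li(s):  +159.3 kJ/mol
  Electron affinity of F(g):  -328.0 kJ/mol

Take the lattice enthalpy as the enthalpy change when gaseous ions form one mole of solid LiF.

ΔHf° = 1·ΔHsub + 1·(ΣIE) + 1/2·D(F2) + 1·EA + U
-616.0 = 1·(+159.3) + 1·(+520.2) + 1/2·(+158.8) + 1·(-328.0) + U
U = -616.0 − (+430.9) = -1046.9 kJ/mol

U = -1046.9 kJ/mol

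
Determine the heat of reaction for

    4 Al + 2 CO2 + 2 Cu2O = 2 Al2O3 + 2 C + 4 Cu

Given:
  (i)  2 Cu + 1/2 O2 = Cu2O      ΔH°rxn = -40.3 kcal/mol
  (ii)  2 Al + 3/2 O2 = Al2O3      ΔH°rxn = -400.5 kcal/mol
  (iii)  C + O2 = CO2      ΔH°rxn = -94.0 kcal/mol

ΔH°rxn = -532.4 kcal/mol

(i) reversed and × 2: (-2)·(-40.3) = +80.6 kcal/mol
(ii) × 2: (2)·(-400.5) = -801.0 kcal/mol
(iii) reversed and × 2: (-2)·(-94.0) = +188.0 kcal/mol
ΔH°rxn = (-2)·(-40.3) + (2)·(-400.5) + (-2)·(-94.0) = -532.4 kcal/mol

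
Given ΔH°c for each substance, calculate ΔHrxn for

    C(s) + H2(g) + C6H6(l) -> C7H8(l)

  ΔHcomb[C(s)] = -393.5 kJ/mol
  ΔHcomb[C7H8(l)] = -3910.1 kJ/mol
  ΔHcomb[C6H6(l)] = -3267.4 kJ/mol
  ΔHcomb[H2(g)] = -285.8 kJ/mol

Using ΔH = Σ nΔHc°(reactants) − Σ nΔHc°(products):
= [1·(-393.5) + 1·(-285.8) + 1·(-3267.4)] − [1·(-3910.1)]
= -36.6 kJ/mol

ΔHrxn = -36.6 kJ/mol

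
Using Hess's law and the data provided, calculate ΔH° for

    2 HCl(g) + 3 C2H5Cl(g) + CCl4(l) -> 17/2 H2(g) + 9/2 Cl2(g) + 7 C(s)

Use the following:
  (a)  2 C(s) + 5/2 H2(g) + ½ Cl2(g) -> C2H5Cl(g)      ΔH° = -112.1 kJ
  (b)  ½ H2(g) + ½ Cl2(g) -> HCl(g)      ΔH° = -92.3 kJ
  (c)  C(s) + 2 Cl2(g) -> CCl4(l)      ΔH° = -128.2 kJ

(a) reversed and × 3 (reverse to put C2H5Cl(g) on the reactant side; ×3 to match 3 C2H5Cl(g) in the target): (-3)·(-112.1) = +336.3 kJ
(b) reversed and × 2 (HCl(g) must end up as a reactant; ×2 to match 2 HCl(g) in the target): (-2)·(-92.3) = +184.6 kJ
(c) reversed (reverse to put CCl4(l) on the reactant side): +128.2 kJ
Summing the manipulated equations, ΔH° = (-3)·(-112.1) + (-2)·(-92.3) + (-1)·(-128.2) = 649.1 kJ

ΔH° = 649.1 kJ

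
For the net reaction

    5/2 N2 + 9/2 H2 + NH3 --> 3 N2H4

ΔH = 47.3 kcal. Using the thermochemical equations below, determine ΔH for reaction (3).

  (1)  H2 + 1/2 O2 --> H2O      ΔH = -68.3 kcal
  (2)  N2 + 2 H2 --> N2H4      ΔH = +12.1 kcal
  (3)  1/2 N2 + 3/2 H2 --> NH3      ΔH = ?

(1): not needed (O2 appears nowhere else).
(2) × 3 (×3 to match 3 N2H4 in the target): (3)·(+12.1) = +36.3 kcal
(3) reversed (NH3 must end up as a reactant): contributes −x
+47.3 = (+36.3) − x
x = (+47.3 − (+36.3)) / (-1) = -11.0 kcal

ΔH = -11.0 kcal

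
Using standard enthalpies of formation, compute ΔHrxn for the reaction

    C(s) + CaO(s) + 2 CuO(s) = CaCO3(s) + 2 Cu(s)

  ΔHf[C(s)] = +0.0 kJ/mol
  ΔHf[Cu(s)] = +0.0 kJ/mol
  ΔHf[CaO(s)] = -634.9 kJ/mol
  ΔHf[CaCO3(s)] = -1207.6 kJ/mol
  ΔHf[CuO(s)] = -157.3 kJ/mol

ΔHrxn = -258.1 kJ/mol

ΔH°rxn = Σ nΔHf°(products) − Σ nΔHf°(reactants).
Products: 1·(-1207.6) + 2·(+0.0) = -1207.6
Reactants: 1·(+0.0) + 1·(-634.9) + 2·(-157.3) = -949.5
ΔHrxn = (-1207.6) − (-949.5) = -258.1 kJ/mol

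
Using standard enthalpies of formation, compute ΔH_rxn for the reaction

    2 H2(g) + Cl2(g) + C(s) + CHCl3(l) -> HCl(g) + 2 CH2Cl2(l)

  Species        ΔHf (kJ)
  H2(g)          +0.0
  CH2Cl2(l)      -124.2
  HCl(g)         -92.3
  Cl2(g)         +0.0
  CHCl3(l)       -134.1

ΔH_rxn = -206.6 kJ

Products: 1·(-92.3) + 2·(-124.2) = -340.7
Reactants: 2·(+0.0) + 1·(+0.0) + 1·(+0.0) + 1·(-134.1) = -134.1
ΔH_rxn = (-340.7) − (-134.1) = -206.6 kJ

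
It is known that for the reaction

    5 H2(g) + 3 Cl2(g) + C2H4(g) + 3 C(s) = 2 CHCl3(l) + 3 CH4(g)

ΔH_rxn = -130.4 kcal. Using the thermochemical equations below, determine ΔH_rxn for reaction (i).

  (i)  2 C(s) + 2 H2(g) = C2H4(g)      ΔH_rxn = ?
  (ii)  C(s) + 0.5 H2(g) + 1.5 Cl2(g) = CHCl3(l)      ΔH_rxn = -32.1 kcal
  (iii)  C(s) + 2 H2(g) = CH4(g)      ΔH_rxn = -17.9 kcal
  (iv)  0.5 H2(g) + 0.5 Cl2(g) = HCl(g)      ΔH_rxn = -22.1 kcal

ΔH_rxn = 12.5 kcal

(i) reversed: contributes −x
(ii) × 2: (2)·(-32.1) = -64.2 kcal
(iii) × 3: (3)·(-17.9) = -53.7 kcal
(iv): not needed.
-130.4 = (-64.2) + (-53.7) − x
x = (-130.4 − (-117.9)) / (-1) = 12.5 kcal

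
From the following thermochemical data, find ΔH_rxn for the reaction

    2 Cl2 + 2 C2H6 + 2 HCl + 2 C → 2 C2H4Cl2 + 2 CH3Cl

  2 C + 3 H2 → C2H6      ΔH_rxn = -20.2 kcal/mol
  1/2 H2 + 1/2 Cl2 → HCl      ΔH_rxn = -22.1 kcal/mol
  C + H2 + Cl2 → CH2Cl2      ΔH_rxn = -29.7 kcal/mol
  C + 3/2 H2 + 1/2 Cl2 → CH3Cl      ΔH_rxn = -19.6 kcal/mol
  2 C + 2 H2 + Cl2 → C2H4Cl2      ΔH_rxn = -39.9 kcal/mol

equation 1 reversed and × 2: (-2)·(-20.2) = +40.4 kcal/mol
equation 2 reversed and × 2: (-2)·(-22.1) = +44.2 kcal/mol
equation 3: not needed.
equation 4 × 2: (2)·(-19.6) = -39.2 kcal/mol
equation 5 × 2: (2)·(-39.9) = -79.8 kcal/mol
By Hess's law, ΔH_rxn = (+40.4) + (+44.2) + (-39.2) + (-79.8) = -34.4 kcal/mol

ΔH_rxn = -34.4 kcal/mol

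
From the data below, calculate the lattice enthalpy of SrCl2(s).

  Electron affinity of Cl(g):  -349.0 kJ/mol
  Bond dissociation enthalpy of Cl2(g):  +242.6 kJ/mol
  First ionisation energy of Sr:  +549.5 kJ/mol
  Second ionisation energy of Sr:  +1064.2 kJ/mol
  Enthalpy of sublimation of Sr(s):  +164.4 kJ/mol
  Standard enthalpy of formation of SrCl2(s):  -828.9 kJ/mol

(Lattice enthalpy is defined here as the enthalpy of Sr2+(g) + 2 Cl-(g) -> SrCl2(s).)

U = -2151.6 kJ/mol

ΔHf° = 1·ΔHsub + 1·(ΣIE) + 1·D(Cl2) + 2·EA + U
-828.9 = 1·(+164.4) + 1·(+1613.7) + 1·(+242.6) + 2·(-349.0) + U
U = -828.9 − (+1322.7) = -2151.6 kJ/mol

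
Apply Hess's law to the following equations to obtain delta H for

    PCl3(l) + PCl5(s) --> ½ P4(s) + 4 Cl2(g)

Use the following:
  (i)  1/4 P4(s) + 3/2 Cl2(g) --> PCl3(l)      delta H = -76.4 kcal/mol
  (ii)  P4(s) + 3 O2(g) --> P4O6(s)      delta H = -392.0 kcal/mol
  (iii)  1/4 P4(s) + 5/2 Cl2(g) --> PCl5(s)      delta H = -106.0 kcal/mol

delta H = 182.4 kcal/mol

(i) reversed: +76.4 kcal/mol
(ii): not needed.
(iii) reversed: +106.0 kcal/mol
Summing the manipulated equations, delta H = (-1)·(-76.4) + (-1)·(-106.0) = 182.4 kcal/mol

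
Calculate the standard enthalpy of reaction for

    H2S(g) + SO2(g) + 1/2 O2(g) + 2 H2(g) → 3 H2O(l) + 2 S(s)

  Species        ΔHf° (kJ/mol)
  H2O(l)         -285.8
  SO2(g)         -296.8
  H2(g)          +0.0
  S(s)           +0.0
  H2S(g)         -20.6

ΔH_rxn = -540.0 kJ/mol

Products: 3·(-285.8) + 2·(+0.0) = -857.4
Reactants: 1·(-20.6) + 1·(-296.8) + 1/2·(+0.0) + 2·(+0.0) = -317.4
ΔH_rxn = (-857.4) − (-317.4) = -540.0 kJ/mol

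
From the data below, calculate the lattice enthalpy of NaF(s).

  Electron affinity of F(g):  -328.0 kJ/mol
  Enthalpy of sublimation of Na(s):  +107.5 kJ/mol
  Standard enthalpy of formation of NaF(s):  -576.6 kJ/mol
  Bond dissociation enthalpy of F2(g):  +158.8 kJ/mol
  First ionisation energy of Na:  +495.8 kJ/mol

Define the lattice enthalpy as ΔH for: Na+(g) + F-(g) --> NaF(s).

U = -931.3 kJ/mol

ΔHf° = 1·ΔHsub + 1·(ΣIE) + 1/2·D(F2) + 1·EA + U
-576.6 = 1·(+107.5) + 1·(+495.8) + 1/2·(+158.8) + 1·(-328.0) + U
U = -576.6 − (+354.7) = -931.3 kJ/mol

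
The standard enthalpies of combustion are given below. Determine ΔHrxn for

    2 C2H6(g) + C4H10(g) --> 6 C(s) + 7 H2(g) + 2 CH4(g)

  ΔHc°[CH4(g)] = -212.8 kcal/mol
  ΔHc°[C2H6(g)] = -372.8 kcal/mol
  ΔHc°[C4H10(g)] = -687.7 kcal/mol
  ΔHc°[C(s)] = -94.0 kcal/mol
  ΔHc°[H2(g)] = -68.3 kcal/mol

ΔHrxn = 34.4 kcal/mol

Using ΔH = Σ nΔHc°(reactants) − Σ nΔHc°(products):
= [2·(-372.8) + 1·(-687.7)] − [6·(-94.0) + 7·(-68.3) + 2·(-212.8)]
= 34.4 kcal/mol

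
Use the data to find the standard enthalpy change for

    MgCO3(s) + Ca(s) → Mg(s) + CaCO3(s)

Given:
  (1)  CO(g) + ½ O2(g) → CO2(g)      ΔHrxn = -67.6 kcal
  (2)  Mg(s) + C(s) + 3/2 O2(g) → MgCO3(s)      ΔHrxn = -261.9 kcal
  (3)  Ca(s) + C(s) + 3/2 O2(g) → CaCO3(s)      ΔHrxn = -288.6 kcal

(1): not needed (CO(g) appears nowhere else).
(2) reversed (MgCO3(s) must end up as a reactant): +261.9 kcal
(3) as written (CaCO3(s) already on the product side): -288.6 kcal
ΔHrxn = (-1)·(-261.9) + (1)·(-288.6) = -26.7 kcal

ΔHrxn = -26.7 kcal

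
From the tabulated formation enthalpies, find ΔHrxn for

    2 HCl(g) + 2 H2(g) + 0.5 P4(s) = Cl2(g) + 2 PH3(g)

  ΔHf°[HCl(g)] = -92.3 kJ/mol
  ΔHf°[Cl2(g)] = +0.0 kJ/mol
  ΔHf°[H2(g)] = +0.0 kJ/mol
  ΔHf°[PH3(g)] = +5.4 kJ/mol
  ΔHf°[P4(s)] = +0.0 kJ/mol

ΔH°rxn = Σ nΔHf°(products) − Σ nΔHf°(reactants).
Products: 1·(+0.0) + 2·(+5.4) = +10.8
Reactants: 2·(-92.3) + 2·(+0.0) + 1/2·(+0.0) = -184.6
ΔHrxn = (+10.8) − (-184.6) = 195.4 kJ/mol

ΔHrxn = 195.4 kJ/mol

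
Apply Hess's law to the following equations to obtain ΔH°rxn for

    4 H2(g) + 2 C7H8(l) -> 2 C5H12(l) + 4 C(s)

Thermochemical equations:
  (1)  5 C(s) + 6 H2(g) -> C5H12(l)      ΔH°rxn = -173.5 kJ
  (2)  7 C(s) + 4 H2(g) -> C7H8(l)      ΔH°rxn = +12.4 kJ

(1) × 2 (×2 to match 2 C5H12(l) in the target): (2)·(-173.5) = -347.0 kJ
(2) reversed and × 2 (C7H8(l) must end up as a reactant; ×2 to match 2 C7H8(l) in the target): (-2)·(+12.4) = -24.8 kJ
By Hess's law, ΔH°rxn = (-347.0) + (-24.8) = -371.8 kJ

ΔH°rxn = -371.8 kJ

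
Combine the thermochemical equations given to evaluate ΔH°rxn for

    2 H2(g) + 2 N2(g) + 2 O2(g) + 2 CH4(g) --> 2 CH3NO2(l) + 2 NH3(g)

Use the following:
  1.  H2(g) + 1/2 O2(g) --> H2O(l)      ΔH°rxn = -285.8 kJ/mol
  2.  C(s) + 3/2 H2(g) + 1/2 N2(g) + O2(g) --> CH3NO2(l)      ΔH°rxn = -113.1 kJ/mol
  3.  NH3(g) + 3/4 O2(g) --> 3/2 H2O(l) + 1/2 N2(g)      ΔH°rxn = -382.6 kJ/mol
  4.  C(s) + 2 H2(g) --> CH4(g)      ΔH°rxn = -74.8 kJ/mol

eq. 1 × 3: (3)·(-285.8) = -857.4 kJ/mol
eq. 2 × 2 (×2 to match 2 CH3NO2(l) in the target): (2)·(-113.1) = -226.2 kJ/mol
eq. 3 reversed and × 2 (NH3(g) must end up as a product; ×2 to match 2 NH3(g) in the target): (-2)·(-382.6) = +765.2 kJ/mol
eq. 4 reversed and × 2 (CH4(g) must end up as a reactant; scale by 2 for the 2 CH4(g)): (-2)·(-74.8) = +149.6 kJ/mol
ΔH°rxn = (-857.4) + (-226.2) + (+765.2) + (+149.6) = -168.8 kJ/mol

ΔH°rxn = -168.8 kJ/mol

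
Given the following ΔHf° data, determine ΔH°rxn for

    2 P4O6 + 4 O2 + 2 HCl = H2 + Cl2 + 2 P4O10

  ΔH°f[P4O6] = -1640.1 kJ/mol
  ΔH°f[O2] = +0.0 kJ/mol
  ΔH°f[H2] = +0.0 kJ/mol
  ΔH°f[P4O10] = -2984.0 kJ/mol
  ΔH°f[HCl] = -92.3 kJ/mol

ΔH°rxn = -2503.2 kJ/mol

Products: 1·(+0.0) + 1·(+0.0) + 2·(-2984.0) = -5968.0
Reactants: 2·(-1640.1) + 4·(+0.0) + 2·(-92.3) = -3464.8
ΔH°rxn = (-5968.0) − (-3464.8) = -2503.2 kJ/mol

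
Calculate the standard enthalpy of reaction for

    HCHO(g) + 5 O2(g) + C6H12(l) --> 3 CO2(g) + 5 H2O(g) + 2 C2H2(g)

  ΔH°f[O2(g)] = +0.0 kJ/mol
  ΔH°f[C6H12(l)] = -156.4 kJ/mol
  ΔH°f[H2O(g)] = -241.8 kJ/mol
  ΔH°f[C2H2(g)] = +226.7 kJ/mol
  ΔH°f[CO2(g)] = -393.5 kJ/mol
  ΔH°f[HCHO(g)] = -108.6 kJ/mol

Products: 3·(-393.5) + 5·(-241.8) + 2·(+226.7) = -1936.1
Reactants: 1·(-108.6) + 5·(+0.0) + 1·(-156.4) = -265.0
ΔH_rxn = (-1936.1) − (-265.0) = -1671.1 kJ/mol

ΔH_rxn = -1671.1 kJ/mol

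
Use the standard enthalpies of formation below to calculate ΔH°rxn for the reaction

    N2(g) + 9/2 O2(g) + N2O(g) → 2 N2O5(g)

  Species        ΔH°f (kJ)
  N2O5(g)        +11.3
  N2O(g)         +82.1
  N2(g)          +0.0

ΔH°rxn = Σ nΔHf°(products) − Σ nΔHf°(reactants).
Products: 2·(+11.3) = +22.6
Reactants: 1·(+0.0) + 9/2·(+0.0) + 1·(+82.1) = +82.1
ΔH°rxn = (+22.6) − (+82.1) = -59.5 kJ

ΔH°rxn = -59.5 kJ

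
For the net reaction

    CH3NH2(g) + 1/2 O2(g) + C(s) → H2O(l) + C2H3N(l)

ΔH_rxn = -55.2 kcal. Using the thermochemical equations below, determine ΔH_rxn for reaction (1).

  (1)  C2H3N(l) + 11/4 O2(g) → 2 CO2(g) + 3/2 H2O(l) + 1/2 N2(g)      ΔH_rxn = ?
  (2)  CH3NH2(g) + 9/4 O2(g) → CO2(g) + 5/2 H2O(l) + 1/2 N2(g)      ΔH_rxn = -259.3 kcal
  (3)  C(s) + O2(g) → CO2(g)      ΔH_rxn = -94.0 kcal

(1) reversed: contributes −x
(2) as written: -259.3 kcal
(3) as written: -94.0 kcal
-55.2 = (-259.3) + (-94.0) − x
x = (-55.2 − (-353.3)) / (-1) = -298.1 kcal

ΔH_rxn = -298.1 kcal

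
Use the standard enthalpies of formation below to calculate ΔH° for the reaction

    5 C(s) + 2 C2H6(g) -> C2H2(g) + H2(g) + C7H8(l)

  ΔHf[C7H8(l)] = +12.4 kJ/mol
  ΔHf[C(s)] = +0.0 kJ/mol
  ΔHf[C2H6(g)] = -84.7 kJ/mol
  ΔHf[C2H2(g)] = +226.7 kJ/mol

Products: 1·(+226.7) + 1·(+0.0) + 1·(+12.4) = +239.1
Reactants: 5·(+0.0) + 2·(-84.7) = -169.4
ΔH° = (+239.1) − (-169.4) = 408.5 kJ/mol

ΔH° = 408.5 kJ/mol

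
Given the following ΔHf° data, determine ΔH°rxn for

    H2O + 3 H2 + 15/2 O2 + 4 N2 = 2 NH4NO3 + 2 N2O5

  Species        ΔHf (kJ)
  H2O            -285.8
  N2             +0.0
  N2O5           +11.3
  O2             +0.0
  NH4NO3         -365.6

ΔH°rxn = -422.8 kJ

ΔH°rxn = Σ nΔHf°(products) − Σ nΔHf°(reactants).
Products: 2·(-365.6) + 2·(+11.3) = -708.6
Reactants: 1·(-285.8) + 3·(+0.0) + 15/2·(+0.0) + 4·(+0.0) = -285.8
ΔH°rxn = (-708.6) − (-285.8) = -422.8 kJ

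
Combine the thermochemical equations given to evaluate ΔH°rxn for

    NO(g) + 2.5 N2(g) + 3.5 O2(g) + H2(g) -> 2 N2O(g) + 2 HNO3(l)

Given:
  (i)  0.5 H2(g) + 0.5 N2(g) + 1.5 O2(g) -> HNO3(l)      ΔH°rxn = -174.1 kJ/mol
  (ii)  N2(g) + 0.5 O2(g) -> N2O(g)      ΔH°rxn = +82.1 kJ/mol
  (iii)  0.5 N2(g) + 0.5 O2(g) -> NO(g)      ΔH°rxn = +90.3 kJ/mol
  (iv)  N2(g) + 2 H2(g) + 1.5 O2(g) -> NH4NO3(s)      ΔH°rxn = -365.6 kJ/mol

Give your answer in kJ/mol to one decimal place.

ΔH°rxn = -274.3 kJ/mol

(i) × 2: (2)·(-174.1) = -348.2 kJ/mol
(ii) × 2: (2)·(+82.1) = +164.2 kJ/mol
(iii) reversed: -90.3 kJ/mol
(iv): not needed.
Summing the manipulated equations, ΔH°rxn = (-348.2) + (+164.2) + (-90.3) = -274.3 kJ/mol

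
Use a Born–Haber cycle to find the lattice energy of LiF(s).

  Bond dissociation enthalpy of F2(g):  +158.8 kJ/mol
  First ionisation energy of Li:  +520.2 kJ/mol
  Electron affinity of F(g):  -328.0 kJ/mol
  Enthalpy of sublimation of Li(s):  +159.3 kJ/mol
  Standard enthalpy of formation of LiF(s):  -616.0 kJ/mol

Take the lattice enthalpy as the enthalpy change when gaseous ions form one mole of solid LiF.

U = -1046.9 kJ/mol

ΔHf° = 1·ΔHsub + 1·(ΣIE) + 1/2·D(F2) + 1·EA + U
-616.0 = 1·(+159.3) + 1·(+520.2) + 1/2·(+158.8) + 1·(-328.0) + U
U = -616.0 − (+430.9) = -1046.9 kJ/mol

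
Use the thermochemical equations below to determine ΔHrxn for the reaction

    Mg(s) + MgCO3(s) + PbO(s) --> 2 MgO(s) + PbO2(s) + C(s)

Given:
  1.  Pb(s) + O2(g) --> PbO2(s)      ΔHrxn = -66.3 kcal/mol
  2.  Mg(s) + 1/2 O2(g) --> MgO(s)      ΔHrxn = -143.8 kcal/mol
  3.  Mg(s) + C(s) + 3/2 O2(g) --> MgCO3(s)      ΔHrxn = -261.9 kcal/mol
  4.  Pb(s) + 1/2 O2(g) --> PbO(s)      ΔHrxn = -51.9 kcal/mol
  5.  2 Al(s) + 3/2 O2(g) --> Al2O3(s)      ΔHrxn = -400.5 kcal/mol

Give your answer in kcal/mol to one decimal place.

eq. 1 as written: -66.3 kcal/mol
eq. 2 × 2: (2)·(-143.8) = -287.6 kcal/mol
eq. 3 reversed: +261.9 kcal/mol
eq. 4 reversed: +51.9 kcal/mol
eq. 5: not needed.
By Hess's law, ΔHrxn = (-66.3) + (-287.6) + (+261.9) + (+51.9) = -40.1 kcal/mol

ΔHrxn = -40.1 kcal/mol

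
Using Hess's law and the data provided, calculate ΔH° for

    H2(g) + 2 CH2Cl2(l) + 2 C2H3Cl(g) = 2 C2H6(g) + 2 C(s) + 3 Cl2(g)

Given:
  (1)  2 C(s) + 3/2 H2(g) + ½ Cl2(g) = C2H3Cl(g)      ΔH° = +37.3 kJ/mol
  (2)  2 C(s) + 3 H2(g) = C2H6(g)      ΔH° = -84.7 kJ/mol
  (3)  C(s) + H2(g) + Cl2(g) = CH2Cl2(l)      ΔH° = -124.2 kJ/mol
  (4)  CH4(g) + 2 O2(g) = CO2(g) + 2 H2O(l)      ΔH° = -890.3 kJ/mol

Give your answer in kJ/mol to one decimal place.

ΔH° = 4.4 kJ/mol

(1) reversed and × 2: (-2)·(+37.3) = -74.6 kJ/mol
(2) × 2: (2)·(-84.7) = -169.4 kJ/mol
(3) reversed and × 2: (-2)·(-124.2) = +248.4 kJ/mol
(4): not needed.
Summing the manipulated equations, ΔH° = (-2)·(+37.3) + (2)·(-84.7) + (-2)·(-124.2) = 4.4 kJ/mol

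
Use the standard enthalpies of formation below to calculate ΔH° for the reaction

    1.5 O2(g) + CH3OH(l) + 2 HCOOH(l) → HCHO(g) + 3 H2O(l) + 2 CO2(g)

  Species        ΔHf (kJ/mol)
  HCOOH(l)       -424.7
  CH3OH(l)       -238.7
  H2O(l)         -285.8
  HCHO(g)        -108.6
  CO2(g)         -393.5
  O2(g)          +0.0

ΔH° = -664.9 kJ/mol

ΔH°rxn = Σ nΔHf°(products) − Σ nΔHf°(reactants).
Products: 1·(-108.6) + 3·(-285.8) + 2·(-393.5) = -1753.0
Reactants: 3/2·(+0.0) + 1·(-238.7) + 2·(-424.7) = -1088.1
ΔH° = (-1753.0) − (-1088.1) = -664.9 kJ/mol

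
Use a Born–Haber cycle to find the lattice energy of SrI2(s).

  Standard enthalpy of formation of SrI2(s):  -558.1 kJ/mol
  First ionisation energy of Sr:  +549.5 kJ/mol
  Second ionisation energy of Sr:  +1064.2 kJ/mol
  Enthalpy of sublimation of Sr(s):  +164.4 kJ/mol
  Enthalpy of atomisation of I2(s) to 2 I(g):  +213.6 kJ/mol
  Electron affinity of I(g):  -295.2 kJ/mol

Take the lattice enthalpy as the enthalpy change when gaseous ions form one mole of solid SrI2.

U = -1959.4 kJ/mol

ΔHf° = 1·ΔHsub + 1·(ΣIE) + 1·D(I2) + 2·EA + U
-558.1 = 1·(+164.4) + 1·(+1613.7) + 1·(+213.6) + 2·(-295.2) + U
U = -558.1 − (+1401.3) = -1959.4 kJ/mol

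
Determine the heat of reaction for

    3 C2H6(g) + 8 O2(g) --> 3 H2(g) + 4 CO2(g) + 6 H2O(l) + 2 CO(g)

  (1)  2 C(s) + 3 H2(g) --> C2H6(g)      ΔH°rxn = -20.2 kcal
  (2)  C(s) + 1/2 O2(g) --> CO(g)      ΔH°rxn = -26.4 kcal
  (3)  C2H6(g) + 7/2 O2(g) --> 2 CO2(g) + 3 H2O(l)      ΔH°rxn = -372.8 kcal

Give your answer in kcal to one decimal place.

ΔH°rxn = -778.2 kcal

(1) reversed: +20.2 kcal
(2) × 2: (2)·(-26.4) = -52.8 kcal
(3) × 2: (2)·(-372.8) = -745.6 kcal
By Hess's law, ΔH°rxn = (+20.2) + (-52.8) + (-745.6) = -778.2 kcal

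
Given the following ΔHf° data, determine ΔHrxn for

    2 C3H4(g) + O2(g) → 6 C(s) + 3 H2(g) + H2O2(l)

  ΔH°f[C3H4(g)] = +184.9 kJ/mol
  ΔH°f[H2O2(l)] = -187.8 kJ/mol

ΔHrxn = -557.6 kJ/mol

ΔH°rxn = Σ nΔHf°(products) − Σ nΔHf°(reactants).
Products: 6·(+0.0) + 3·(+0.0) + 1·(-187.8) = -187.8
Reactants: 2·(+184.9) + 1·(+0.0) = +369.8
ΔHrxn = (-187.8) − (+369.8) = -557.6 kJ/mol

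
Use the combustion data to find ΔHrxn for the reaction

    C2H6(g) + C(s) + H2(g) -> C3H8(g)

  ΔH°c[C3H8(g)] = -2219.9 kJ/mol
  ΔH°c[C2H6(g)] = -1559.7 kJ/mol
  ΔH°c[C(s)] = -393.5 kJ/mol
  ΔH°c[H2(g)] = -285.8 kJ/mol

With combustion enthalpies, reactants minus products:
= [1·(-1559.7) + 1·(-393.5) + 1·(-285.8)] − [1·(-2219.9)]
= -19.1 kJ/mol

ΔHrxn = -19.1 kJ/mol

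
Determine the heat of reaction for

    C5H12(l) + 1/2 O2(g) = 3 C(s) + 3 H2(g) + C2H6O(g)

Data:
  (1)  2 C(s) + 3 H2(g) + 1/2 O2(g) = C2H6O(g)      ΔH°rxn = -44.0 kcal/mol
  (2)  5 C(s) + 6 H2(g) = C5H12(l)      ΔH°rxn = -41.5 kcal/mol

ΔH°rxn = -2.5 kcal/mol

(1) as written: -44.0 kcal/mol
(2) reversed: +41.5 kcal/mol
ΔH°rxn = (-44.0) + (+41.5) = -2.5 kcal/mol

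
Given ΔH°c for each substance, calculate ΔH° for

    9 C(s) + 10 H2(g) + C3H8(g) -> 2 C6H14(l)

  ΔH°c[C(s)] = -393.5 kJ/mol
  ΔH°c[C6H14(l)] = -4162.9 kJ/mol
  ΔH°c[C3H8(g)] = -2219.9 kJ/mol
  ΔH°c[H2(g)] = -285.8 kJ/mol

ΔH° = -293.6 kJ/mol

Using ΔH = Σ nΔHc°(reactants) − Σ nΔHc°(products):
= [9·(-393.5) + 10·(-285.8) + 1·(-2219.9)] − [2·(-4162.9)]
= -293.6 kJ/mol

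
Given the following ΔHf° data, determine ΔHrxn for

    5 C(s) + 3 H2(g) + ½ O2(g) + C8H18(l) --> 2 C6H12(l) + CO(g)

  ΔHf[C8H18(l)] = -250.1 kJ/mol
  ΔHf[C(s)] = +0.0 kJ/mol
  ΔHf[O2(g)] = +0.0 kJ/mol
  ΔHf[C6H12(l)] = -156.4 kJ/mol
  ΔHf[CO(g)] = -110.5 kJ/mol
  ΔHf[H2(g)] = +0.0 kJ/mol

ΔHrxn = -173.2 kJ/mol

Products: 2·(-156.4) + 1·(-110.5) = -423.3
Reactants: 5·(+0.0) + 3·(+0.0) + 1/2·(+0.0) + 1·(-250.1) = -250.1
ΔHrxn = (-423.3) − (-250.1) = -173.2 kJ/mol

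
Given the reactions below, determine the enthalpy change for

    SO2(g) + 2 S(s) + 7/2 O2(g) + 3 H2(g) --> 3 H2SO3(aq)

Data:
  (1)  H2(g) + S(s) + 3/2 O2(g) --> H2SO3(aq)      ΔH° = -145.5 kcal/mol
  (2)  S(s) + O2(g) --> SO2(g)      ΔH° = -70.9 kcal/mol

(1) × 3: (3)·(-145.5) = -436.5 kcal/mol
(2) reversed: +70.9 kcal/mol
Summing the manipulated equations, ΔH° = (-436.5) + (+70.9) = -365.6 kcal/mol

ΔH° = -365.6 kcal/mol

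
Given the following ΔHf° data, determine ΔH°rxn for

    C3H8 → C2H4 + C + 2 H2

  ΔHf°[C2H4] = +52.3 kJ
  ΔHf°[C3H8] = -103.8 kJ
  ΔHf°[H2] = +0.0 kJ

ΔH°rxn = Σ nΔHf°(products) − Σ nΔHf°(reactants).
Products: 1·(+52.3) + 1·(+0.0) + 2·(+0.0) = +52.3
Reactants: 1·(-103.8) = -103.8
ΔH°rxn = (+52.3) − (-103.8) = 156.1 kJ

ΔH°rxn = 156.1 kJ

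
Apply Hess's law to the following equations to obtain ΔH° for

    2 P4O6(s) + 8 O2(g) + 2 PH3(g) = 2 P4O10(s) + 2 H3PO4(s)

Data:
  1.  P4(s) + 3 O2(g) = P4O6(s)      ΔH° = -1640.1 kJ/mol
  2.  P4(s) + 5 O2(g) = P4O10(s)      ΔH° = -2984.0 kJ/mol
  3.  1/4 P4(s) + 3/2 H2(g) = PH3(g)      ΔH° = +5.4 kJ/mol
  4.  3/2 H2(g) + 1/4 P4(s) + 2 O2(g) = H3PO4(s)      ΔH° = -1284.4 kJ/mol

ΔH° = -5267.4 kJ/mol

eq. 1 reversed and × 2 (reverse to put P4O6(s) on the reactant side; ×2 to match 2 P4O6(s) in the target): (-2)·(-1640.1) = +3280.2 kJ/mol
eq. 2 × 2 (×2 to match 2 P4O10(s) in the target): (2)·(-2984.0) = -5968.0 kJ/mol
eq. 3 reversed and × 2 (PH3(g) must end up as a reactant; scale by 2 for the 2 PH3(g)): (-2)·(+5.4) = -10.8 kJ/mol
eq. 4 × 2 (×2 to match 2 H3PO4(s) in the target): (2)·(-1284.4) = -2568.8 kJ/mol
Combining the equations, ΔH° = (-2)·(-1640.1) + (2)·(-2984.0) + (-2)·(+5.4) + (2)·(-1284.4) = -5267.4 kJ/mol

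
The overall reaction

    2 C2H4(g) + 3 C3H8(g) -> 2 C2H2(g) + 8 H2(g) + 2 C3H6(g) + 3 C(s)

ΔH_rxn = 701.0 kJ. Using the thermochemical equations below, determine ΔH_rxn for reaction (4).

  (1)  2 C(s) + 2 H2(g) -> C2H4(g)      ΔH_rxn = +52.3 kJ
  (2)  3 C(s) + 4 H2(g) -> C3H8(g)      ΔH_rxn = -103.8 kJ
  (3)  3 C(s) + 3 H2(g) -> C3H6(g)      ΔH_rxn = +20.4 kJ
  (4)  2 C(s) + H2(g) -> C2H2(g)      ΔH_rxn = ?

ΔH_rxn = 226.7 kJ

(1) reversed and × 2: (-2)·(+52.3) = -104.6 kJ
(2) reversed and × 3: (-3)·(-103.8) = +311.4 kJ
(3) × 2: (2)·(+20.4) = +40.8 kJ
(4) × 2: contributes 2·x
+701.0 = (-104.6) + (+311.4) + (+40.8) + 2·x
x = (+701.0 − (+247.6)) / (2) = 226.7 kJ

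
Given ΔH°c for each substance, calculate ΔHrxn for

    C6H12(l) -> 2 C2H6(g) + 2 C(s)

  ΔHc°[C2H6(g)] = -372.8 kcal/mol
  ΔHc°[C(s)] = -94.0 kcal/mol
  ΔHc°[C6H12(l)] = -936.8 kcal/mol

ΔHrxn = -3.2 kcal/mol

With combustion enthalpies, reactants minus products:
= [1·(-936.8)] − [2·(-372.8) + 2·(-94.0)]
= -3.2 kcal/mol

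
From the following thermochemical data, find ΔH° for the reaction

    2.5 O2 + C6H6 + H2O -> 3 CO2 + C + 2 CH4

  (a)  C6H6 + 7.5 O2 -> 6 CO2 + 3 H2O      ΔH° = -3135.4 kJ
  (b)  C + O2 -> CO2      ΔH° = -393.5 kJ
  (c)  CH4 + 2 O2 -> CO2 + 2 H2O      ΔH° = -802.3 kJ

ΔH° = -1137.3 kJ

(a) as written: -3135.4 kJ
(b) reversed: +393.5 kJ
(c) reversed and × 2: (-2)·(-802.3) = +1604.6 kJ
ΔH° = (1)·(-3135.4) + (-1)·(-393.5) + (-2)·(-802.3) = -1137.3 kJ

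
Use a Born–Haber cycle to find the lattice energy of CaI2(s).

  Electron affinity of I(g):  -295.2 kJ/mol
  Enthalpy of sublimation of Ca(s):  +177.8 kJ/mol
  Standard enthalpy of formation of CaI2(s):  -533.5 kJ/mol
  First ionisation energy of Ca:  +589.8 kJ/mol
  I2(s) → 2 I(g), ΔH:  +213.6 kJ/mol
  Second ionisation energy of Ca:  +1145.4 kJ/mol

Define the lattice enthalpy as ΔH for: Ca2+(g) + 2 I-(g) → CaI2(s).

ΔHf° = 1·ΔHsub + 1·(ΣIE) + 1·D(I2) + 2·EA + U
-533.5 = 1·(+177.8) + 1·(+1735.2) + 1·(+213.6) + 2·(-295.2) + U
U = -533.5 − (+1536.2) = -2069.7 kJ/mol

U = -2069.7 kJ/mol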